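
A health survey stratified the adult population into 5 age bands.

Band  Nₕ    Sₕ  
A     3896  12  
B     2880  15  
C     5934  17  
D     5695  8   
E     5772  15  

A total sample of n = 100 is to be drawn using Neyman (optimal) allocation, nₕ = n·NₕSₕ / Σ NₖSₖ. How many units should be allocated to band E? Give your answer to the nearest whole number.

Σ NₕSₕ = 3896·12 + 2880·15 + 5934·17 + 5695·8 + 5772·15 = 322970.
Share for E: 86580/322970 = 0.26807.
n_E = 100 × 0.26807 = 26.807... → 27.

27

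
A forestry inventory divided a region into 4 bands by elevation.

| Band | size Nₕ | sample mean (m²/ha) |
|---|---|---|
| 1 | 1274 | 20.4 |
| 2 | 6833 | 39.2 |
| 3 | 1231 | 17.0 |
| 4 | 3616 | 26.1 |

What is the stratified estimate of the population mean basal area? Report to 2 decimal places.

N = 1274 + 6833 + 1231 + 3616 = 12954.
Weight each subgroup mean by Nₕ/N and sum.
Σ Nₕx̄ₕ = 1274·20.4 + 6833·39.2 + 1231·17.0 + 3616·26.1 = 25989.6 + 267853.6 + 20927 + 94377.6 = 409147.8.
Divide by N: 409147.8 / 12954 = 31.5847... → 31.58.

31.58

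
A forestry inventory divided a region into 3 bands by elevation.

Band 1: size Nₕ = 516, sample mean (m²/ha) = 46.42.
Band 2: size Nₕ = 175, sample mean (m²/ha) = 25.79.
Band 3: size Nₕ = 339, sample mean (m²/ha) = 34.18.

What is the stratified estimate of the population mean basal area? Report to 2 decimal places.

N = 516 + 175 + 339 = 1030.
Weight each subgroup mean by Nₕ/N and sum.
Σ Nₕx̄ₕ = 516·46.42 + 175·25.79 + 339·34.18 = 23952.72 + 4513.25 + 11587.02 = 40052.99.
Divide by N: 40052.99 / 1030 = 38.8864... → 38.89.

38.89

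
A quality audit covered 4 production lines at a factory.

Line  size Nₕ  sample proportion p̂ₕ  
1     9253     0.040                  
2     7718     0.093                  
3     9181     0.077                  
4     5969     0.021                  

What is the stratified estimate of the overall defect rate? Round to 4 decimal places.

N = 9253 + 7718 + 9181 + 5969 = 32121.
Overall proportion = Σ (Nₕ/N)·p̂ₕ.
Σ Nₕp̂ₕ = 370.12 + 717.774 + 706.937 + 125.349 = 1920.18.
1920.18 / 32121 = 0.059780... → 0.0598.

0.0598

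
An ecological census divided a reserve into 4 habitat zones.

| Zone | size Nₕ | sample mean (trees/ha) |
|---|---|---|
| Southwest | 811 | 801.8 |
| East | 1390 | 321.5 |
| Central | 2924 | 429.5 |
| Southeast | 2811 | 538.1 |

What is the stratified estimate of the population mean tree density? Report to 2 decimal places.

487.10

N = 7936; weights Wₕ = Nₕ/N = (0.1022, 0.1752, 0.3684, 0.3542).
x̄_st = Σ Wₕ·x̄ₕ = 0.1022·801.8 + 0.1752·321.5 + 0.3684·429.5 + 0.3542·538.1 ≈ 487.0970...
→ 487.10.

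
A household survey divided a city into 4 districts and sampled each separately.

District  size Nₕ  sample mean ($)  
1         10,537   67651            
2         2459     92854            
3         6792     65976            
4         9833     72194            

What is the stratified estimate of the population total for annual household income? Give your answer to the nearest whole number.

Population total = Σ Nₕ·x̄ₕ (each stratum's size times its mean).
10537·67651 + 2459·92854 + 6792·65976 + 9833·72194 = 712838587 + 228327986 + 448108992 + 709883602 = 2099159167.

2099159167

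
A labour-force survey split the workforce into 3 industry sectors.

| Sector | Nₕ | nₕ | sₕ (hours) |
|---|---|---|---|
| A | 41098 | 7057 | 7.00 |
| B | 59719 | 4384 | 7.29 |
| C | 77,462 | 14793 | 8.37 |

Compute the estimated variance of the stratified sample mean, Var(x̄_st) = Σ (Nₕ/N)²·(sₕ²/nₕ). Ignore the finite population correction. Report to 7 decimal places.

N = 178279. Term for each stratum: Wₕ²sₕ²/nₕ.
Var(x̄_st) = 0.0003689920 + 0.0013602201 + 0.0008940703 = 0.0026232824 → 0.0026233.

0.0026233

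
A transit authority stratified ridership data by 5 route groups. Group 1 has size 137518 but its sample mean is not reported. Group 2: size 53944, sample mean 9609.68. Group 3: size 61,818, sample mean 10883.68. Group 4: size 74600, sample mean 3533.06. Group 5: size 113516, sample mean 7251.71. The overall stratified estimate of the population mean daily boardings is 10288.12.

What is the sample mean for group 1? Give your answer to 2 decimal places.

16457.42

Σ Nₕx̄ₕ = N·μ, so 137518·x̄_1 = 441396·10288.12 − (53944·9609.68 + 61818·10883.68 + 74600·3533.06 + 113516·7251.71).
= 4541135015.52 − 2277943296.52 = 2263191719.
x̄_1 = 2263191719 / 137518 = 16457.4217... → 16457.42.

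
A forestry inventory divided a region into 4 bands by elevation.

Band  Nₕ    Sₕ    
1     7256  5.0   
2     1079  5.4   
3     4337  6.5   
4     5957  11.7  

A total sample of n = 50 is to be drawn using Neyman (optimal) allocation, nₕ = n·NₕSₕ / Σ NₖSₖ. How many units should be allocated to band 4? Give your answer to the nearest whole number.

25

1: NₕSₕ = 7256·5.0 = 36280
2: NₕSₕ = 1079·5.4 = 5826.6
3: NₕSₕ = 4337·6.5 = 28190.5
4: NₕSₕ = 5957·11.7 = 69696.9
Σ NₕSₕ = 139994.
n_4 = 50·69696.9/139994 = 24.893... → 25.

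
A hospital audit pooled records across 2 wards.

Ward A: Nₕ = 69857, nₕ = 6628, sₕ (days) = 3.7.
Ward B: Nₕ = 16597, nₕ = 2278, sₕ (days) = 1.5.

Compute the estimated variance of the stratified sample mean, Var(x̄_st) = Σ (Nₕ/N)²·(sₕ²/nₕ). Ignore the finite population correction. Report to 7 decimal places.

0.0013850

N = 86454; Wₕ = Nₕ/N.
ward A: (69857/86454)²·3.7²/6628 = 0.0013485611
ward B: (16597/86454)²·1.5²/2278 = 0.0000364014
Sum = 0.0013849625 → 0.0013850.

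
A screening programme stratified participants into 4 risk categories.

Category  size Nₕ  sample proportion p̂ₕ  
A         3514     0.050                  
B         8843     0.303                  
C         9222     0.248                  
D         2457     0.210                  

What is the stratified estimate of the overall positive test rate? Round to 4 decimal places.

N = 3514 + 8843 + 9222 + 2457 = 24036.
Overall proportion = Σ (Nₕ/N)·p̂ₕ.
Σ Nₕp̂ₕ = 175.7 + 2679.429 + 2287.056 + 515.97 = 5658.155.
5658.155 / 24036 = 0.235403... → 0.2354.

0.2354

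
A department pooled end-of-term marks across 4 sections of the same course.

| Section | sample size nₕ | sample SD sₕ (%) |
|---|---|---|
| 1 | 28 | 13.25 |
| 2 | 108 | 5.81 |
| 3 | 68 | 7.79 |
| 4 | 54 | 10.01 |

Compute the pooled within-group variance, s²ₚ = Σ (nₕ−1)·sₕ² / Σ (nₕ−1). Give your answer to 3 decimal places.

Degrees of freedom: 27 + 107 + 67 + 53 = 254.
Σ(nₕ−1)sₕ² = 27·175.5625 + 107·33.7561 + 67·60.6841 + 53·100.2001 = 17728.5302.
s²ₚ = 17728.5302 / 254 = 69.79736... → 69.797.

69.797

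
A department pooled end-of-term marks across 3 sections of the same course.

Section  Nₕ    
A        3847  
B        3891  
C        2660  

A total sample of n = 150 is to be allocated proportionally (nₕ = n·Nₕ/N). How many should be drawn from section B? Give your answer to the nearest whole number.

56

N = 3847 + 3891 + 2660 = 10398.
n_B = 150·3891/10398 = 56.131... → 56.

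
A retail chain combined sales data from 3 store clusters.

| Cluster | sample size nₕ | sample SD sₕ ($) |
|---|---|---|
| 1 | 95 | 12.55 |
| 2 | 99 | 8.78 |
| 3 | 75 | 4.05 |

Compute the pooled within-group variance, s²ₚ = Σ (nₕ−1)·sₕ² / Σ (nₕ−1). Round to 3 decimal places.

88.623

1: (95−1)·12.55² = 94·157.5025 = 14805.235
2: (99−1)·8.78² = 98·77.0884 = 7554.6632
3: (75−1)·4.05² = 74·16.4025 = 1213.785
Numerator = 23573.6832; denominator = Σ(nₕ−1) = 266.
s²ₚ = 23573.6832/266 = 88.62287... → 88.623.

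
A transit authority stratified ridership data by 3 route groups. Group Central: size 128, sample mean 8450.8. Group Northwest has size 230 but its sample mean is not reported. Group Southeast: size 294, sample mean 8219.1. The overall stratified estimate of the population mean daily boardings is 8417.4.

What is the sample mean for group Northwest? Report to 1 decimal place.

N = 128 + 230 + 294 = 652.
Overall total = μ·N = 8417.4·652 = 5488144.8.
Subtract the known strata: 128·8450.8 + 294·8219.1 = 3498117.8.
Remaining total for group Northwest: 5488144.8 − 3498117.8 = 1990027.
Divide by its size: 1990027 / 230 = 8652.291... → 8652.3.

8652.3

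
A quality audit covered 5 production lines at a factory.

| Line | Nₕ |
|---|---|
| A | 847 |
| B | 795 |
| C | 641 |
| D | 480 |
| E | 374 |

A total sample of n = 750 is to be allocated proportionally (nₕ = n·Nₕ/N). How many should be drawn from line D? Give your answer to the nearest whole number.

115

N = 847 + 795 + 641 + 480 + 374 = 3137.
n_D = 750·480/3137 = 114.759... → 115.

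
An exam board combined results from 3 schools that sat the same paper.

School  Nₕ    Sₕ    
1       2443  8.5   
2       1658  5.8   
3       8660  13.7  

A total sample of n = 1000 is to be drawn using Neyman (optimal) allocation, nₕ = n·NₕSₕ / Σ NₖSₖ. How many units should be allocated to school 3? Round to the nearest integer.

Σ NₕSₕ = 2443·8.5 + 1658·5.8 + 8660·13.7 = 149023.9.
Share for 3: 118642/149023.9 = 0.79613.
n_3 = 1000 × 0.79613 = 796.127... → 796.

796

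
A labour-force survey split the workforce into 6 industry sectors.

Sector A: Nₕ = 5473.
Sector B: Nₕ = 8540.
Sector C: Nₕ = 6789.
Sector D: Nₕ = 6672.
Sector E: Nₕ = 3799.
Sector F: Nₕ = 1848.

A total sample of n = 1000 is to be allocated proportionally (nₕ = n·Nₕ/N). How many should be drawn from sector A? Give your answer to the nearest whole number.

Share of sector A = 5473/33121 = 0.16524.
Allocate 1000 × 0.16524 = 165.243... → 165.

165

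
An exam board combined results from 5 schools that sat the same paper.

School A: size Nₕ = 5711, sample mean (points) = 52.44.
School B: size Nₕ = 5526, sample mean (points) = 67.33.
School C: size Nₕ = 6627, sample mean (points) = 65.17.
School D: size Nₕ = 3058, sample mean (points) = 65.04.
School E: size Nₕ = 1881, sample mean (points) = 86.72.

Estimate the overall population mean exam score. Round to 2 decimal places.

64.27

x̄_st = (Σ Nₕx̄ₕ) / (Σ Nₕ) = (5711·52.44 + 5526·67.33 + 6627·65.17 + 3058·65.04 + 1881·86.72) / 22803
= 1465444.65 / 22803 = 64.2654... → 64.27.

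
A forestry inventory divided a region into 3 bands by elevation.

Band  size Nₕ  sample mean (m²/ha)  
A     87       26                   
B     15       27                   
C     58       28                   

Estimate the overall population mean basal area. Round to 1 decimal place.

26.8

x̄_st = (Σ Nₕx̄ₕ) / (Σ Nₕ) = (87·26 + 15·27 + 58·28) / 160
= 4291 / 160 = 26.819... → 26.8.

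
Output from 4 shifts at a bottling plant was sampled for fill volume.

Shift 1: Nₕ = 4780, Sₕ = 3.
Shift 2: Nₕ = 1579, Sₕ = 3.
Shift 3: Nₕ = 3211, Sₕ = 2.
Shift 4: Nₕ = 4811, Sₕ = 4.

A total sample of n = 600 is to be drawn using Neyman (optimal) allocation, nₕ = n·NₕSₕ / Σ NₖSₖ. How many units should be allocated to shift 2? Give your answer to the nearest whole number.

64

1: NₕSₕ = 4780·3 = 14340
2: NₕSₕ = 1579·3 = 4737
3: NₕSₕ = 3211·2 = 6422
4: NₕSₕ = 4811·4 = 19244
Σ NₕSₕ = 44743.
n_2 = 600·4737/44743 = 63.523... → 64.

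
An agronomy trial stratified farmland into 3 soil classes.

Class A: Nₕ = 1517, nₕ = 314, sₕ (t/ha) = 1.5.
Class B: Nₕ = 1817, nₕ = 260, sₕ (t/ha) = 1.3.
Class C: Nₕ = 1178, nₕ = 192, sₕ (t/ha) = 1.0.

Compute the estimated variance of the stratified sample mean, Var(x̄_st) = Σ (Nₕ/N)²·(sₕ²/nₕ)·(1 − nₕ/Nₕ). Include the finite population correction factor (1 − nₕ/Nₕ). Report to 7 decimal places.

0.0018428

N = 4512. Term for each stratum: Wₕ²sₕ²/nₕ·(1−nₕ/Nₕ).
Var(x̄_st) = 0.0006423414 + 0.0009032723 + 0.0002971548 = 0.0018427686 → 0.0018428.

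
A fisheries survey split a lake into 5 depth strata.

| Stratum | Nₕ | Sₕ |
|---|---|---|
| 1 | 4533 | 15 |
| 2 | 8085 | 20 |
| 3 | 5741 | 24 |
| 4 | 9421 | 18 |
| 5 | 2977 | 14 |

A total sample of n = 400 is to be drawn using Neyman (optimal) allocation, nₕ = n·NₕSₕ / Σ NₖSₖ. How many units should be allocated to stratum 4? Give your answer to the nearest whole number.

Σ NₕSₕ = 4533·15 + 8085·20 + 5741·24 + 9421·18 + 2977·14 = 578735.
Share for 4: 169578/578735 = 0.29301.
n_4 = 400 × 0.29301 = 117.206... → 117.

117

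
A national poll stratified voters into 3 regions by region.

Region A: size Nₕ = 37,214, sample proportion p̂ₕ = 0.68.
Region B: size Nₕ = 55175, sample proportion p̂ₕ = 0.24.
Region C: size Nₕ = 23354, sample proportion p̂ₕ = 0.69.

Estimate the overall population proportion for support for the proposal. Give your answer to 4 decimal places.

0.4723

N = 37214 + 55175 + 23354 = 115743.
Overall proportion = Σ (Nₕ/N)·p̂ₕ.
Σ Nₕp̂ₕ = 25305.52 + 13242 + 16114.26 = 54661.78.
54661.78 / 115743 = 0.472269... → 0.4723.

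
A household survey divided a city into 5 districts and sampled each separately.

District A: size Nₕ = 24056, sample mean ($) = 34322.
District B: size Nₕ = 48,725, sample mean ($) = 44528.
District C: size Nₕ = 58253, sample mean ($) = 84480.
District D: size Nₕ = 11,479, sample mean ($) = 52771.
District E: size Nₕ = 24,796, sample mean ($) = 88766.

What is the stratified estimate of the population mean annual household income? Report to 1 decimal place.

64092.7

x̄_st = (Σ Nₕx̄ₕ) / (Σ Nₕ) = (24056·34322 + 48725·44528 + 58253·84480 + 11479·52771 + 24796·88766) / 167309
= 10723290317 / 167309 = 64092.729... → 64092.7.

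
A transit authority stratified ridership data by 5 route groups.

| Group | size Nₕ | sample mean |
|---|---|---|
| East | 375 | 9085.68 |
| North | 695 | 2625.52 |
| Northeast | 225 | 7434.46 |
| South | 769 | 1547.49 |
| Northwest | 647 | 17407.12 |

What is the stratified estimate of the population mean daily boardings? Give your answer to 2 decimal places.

7140.19

N = 375 + 695 + 225 + 769 + 647 = 2711.
Overall mean = Σ (Nₕ/N)·x̄ₕ — weight by population share, not a simple average.
Σ Nₕx̄ₕ = 375·9085.68 + 695·2625.52 + 225·7434.46 + 769·1547.49 + 647·17407.12 = 3407130 + 1824736.4 + 1672753.5 + 1190019.81 + 11262406.64 = 19357046.35.
Divide by N: 19357046.35 / 2711 = 7140.1868... → 7140.19.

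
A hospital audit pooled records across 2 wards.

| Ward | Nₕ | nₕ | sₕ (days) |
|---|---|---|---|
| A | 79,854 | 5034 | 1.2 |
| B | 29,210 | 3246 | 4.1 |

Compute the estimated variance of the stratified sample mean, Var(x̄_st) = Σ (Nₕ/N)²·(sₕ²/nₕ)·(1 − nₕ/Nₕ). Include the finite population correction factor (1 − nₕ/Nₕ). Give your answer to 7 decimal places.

0.0004739

N = 109064. Term for each stratum: Wₕ²sₕ²/nₕ·(1−nₕ/Nₕ).
Var(x̄_st) = 0.0001436815 + 0.0003301867 = 0.0004738681 → 0.0004739.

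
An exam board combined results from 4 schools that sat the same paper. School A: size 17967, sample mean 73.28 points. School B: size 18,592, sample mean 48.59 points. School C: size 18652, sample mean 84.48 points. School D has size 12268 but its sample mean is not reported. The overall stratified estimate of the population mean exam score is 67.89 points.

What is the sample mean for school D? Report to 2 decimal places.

N = 17967 + 18592 + 18652 + 12268 = 67479.
Overall total = μ·N = 67.89·67479 = 4581149.31.
Subtract the known strata: 17967·73.28 + 18592·48.59 + 18652·84.48 = 3795728.
Remaining total for school D: 4581149.31 − 3795728 = 785421.31.
Divide by its size: 785421.31 / 12268 = 64.0220... → 64.02.

64.02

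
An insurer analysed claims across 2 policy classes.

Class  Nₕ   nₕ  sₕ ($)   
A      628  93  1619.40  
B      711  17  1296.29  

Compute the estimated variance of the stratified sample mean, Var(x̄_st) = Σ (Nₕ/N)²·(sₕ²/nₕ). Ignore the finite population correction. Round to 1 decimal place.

34072.5

N = 1339. Term for each stratum: Wₕ²sₕ²/nₕ.
Var(x̄_st) = 6202.7383 + 27869.7753 = 34072.5136 → 34072.5.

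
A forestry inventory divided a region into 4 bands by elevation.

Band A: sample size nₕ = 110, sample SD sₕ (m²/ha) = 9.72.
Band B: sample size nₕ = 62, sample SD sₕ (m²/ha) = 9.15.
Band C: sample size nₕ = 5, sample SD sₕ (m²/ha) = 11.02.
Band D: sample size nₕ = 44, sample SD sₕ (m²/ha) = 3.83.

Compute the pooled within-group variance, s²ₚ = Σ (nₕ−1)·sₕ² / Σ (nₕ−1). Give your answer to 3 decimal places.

A: (110−1)·9.72² = 109·94.4784 = 10298.1456
B: (62−1)·9.15² = 61·83.7225 = 5107.0725
C: (5−1)·11.02² = 4·121.4404 = 485.7616
D: (44−1)·3.83² = 43·14.6689 = 630.7627
Numerator = 16521.7424; denominator = Σ(nₕ−1) = 217.
s²ₚ = 16521.7424/217 = 76.13706... → 76.137.

76.137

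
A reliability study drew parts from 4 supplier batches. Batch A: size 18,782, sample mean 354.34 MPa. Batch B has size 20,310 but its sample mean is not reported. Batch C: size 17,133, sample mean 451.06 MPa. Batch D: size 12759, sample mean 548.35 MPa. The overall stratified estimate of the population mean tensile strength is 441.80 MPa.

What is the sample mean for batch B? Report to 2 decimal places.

447.93

Σ Nₕx̄ₕ = N·μ, so 20310·x̄_B = 68984·441.80 − (18782·354.34 + 17133·451.06 + 12759·548.35).
= 30477131.2 − 21379622.51 = 9097508.69.
x̄_B = 9097508.69 / 20310 = 447.9325... → 447.93.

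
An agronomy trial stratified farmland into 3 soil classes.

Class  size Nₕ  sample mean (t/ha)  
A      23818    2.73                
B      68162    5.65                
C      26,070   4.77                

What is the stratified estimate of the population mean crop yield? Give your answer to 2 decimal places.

4.87

N = 118050; weights Wₕ = Nₕ/N = (0.2018, 0.5774, 0.2208).
x̄_st = Σ Wₕ·x̄ₕ = 0.2018·2.73 + 0.5774·5.65 + 0.2208·4.77 ≈ 4.8665...
→ 4.87.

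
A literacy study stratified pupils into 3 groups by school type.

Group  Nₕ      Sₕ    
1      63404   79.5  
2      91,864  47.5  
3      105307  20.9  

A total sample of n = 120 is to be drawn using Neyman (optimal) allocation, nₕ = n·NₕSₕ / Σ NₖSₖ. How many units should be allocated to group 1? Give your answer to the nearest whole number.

52

1: NₕSₕ = 63404·79.5 = 5040618
2: NₕSₕ = 91864·47.5 = 4363540
3: NₕSₕ = 105307·20.9 = 2200916.3
Σ NₕSₕ = 11605074.3.
n_1 = 120·5040618/11605074.3 = 52.122... → 52.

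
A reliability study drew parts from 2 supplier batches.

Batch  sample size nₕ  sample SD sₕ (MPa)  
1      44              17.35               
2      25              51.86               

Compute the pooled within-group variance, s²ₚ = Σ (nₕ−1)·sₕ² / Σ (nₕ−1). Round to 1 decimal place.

1156.6

Degrees of freedom: 43 + 24 = 67.
Σ(nₕ−1)sₕ² = 43·301.0225 + 24·2689.4596 = 77490.9979.
s²ₚ = 77490.9979 / 67 = 1156.582... → 1156.6.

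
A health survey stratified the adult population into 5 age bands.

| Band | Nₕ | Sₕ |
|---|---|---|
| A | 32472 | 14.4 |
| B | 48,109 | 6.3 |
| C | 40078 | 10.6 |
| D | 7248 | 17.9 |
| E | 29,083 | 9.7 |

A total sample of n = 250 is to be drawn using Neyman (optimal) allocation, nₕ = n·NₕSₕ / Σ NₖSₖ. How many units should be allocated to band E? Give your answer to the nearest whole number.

Σ NₕSₕ = 32472·14.4 + 48109·6.3 + 40078·10.6 + 7248·17.9 + 29083·9.7 = 1607354.6.
Share for E: 282105.1/1607354.6 = 0.17551.
n_E = 250 × 0.17551 = 43.877... → 44.

44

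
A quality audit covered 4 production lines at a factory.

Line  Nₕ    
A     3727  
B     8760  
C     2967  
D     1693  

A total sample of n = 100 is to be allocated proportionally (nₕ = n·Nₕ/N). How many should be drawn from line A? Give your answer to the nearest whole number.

N = 3727 + 8760 + 2967 + 1693 = 17147.
n_A = 100·3727/17147 = 21.736... → 22.

22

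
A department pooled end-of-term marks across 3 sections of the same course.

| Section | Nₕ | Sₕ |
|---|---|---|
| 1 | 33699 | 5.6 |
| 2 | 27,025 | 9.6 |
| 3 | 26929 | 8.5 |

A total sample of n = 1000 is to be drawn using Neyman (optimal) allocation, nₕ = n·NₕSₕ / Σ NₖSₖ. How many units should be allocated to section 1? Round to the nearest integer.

279

Σ NₕSₕ = 33699·5.6 + 27025·9.6 + 26929·8.5 = 677050.9.
Share for 1: 188714.4/677050.9 = 0.27873.
n_1 = 1000 × 0.27873 = 278.730... → 279.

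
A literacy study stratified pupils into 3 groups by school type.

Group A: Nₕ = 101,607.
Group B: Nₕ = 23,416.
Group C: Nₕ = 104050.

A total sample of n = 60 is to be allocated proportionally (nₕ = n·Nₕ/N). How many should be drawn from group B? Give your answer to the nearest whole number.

6

N = 101607 + 23416 + 104050 = 229073.
n_B = 60·23416/229073 = 6.133... → 6.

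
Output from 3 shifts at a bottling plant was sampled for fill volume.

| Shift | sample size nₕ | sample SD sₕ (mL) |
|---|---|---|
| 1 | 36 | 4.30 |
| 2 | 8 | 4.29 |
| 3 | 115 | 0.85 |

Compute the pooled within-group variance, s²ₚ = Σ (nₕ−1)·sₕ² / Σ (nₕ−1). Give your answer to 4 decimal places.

5.5022

1: (36−1)·4.30² = 35·18.49 = 647.15
2: (8−1)·4.29² = 7·18.4041 = 128.8287
3: (115−1)·0.85² = 114·0.7225 = 82.365
Numerator = 858.3437; denominator = Σ(nₕ−1) = 156.
s²ₚ = 858.3437/156 = 5.502203... → 5.5022.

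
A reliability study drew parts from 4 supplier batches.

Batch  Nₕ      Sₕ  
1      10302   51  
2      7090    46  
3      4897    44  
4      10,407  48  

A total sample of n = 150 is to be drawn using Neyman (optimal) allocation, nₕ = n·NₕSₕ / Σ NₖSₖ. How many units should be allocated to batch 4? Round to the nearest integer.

48

1: NₕSₕ = 10302·51 = 525402
2: NₕSₕ = 7090·46 = 326140
3: NₕSₕ = 4897·44 = 215468
4: NₕSₕ = 10407·48 = 499536
Σ NₕSₕ = 1566546.
n_4 = 150·499536/1566546 = 47.832... → 48.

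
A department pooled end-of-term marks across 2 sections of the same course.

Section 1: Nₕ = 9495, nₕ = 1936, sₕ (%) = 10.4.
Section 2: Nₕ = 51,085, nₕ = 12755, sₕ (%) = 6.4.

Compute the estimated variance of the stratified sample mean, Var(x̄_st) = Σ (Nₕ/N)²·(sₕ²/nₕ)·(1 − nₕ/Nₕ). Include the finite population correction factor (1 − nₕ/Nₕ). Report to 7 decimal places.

0.0028060

N = 60580. Term for each stratum: Wₕ²sₕ²/nₕ·(1−nₕ/Nₕ).
Var(x̄_st) = 0.0010926023 + 0.0017133779 = 0.0028059802 → 0.0028060.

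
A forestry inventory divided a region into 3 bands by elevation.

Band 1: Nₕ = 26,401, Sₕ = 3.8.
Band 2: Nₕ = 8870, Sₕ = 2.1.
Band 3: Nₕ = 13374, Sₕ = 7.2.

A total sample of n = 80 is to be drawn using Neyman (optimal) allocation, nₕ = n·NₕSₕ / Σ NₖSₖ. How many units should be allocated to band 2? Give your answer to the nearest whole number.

Σ NₕSₕ = 26401·3.8 + 8870·2.1 + 13374·7.2 = 215243.6.
Share for 2: 18627/215243.6 = 0.08654.
n_2 = 80 × 0.08654 = 6.923... → 7.

7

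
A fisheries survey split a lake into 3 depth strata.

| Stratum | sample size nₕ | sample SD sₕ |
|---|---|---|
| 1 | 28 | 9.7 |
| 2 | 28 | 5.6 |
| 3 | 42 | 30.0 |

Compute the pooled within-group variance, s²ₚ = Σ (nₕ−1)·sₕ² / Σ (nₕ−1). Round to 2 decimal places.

424.08

1: (28−1)·9.7² = 27·94.09 = 2540.43
2: (28−1)·5.6² = 27·31.36 = 846.72
3: (42−1)·30.0² = 41·900 = 36900
Numerator = 40287.15; denominator = Σ(nₕ−1) = 95.
s²ₚ = 40287.15/95 = 424.0753... → 424.08.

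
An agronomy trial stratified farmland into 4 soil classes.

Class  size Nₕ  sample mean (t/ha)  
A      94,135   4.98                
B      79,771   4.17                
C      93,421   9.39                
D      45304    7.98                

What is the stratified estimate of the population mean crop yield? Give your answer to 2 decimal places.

N = 94135 + 79771 + 93421 + 45304 = 312631.
Overall mean = Σ (Nₕ/N)·x̄ₕ — weight by population share, not a simple average.
Σ Nₕx̄ₕ = 94135·4.98 + 79771·4.17 + 93421·9.39 + 45304·7.98 = 468792.3 + 332645.07 + 877223.19 + 361525.92 = 2040186.48.
Divide by N: 2040186.48 / 312631 = 6.5259... → 6.53.

6.53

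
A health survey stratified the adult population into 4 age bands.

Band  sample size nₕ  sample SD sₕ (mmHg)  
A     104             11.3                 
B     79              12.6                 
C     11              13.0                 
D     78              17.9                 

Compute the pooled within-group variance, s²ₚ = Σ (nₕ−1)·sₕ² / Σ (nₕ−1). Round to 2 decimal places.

193.65

Degrees of freedom: 103 + 78 + 10 + 77 = 268.
Σ(nₕ−1)sₕ² = 103·127.69 + 78·158.76 + 10·169 + 77·320.41 = 51896.92.
s²ₚ = 51896.92 / 268 = 193.6452... → 193.65.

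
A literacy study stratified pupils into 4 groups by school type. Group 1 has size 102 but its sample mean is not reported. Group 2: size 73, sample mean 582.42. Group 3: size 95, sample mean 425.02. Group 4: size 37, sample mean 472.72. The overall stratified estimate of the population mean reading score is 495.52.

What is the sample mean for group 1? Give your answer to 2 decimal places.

Σ Nₕx̄ₕ = N·μ, so 102·x̄_1 = 307·495.52 − (73·582.42 + 95·425.02 + 37·472.72).
= 152124.64 − 100384.2 = 51740.44.
x̄_1 = 51740.44 / 102 = 507.2592... → 507.26.

507.26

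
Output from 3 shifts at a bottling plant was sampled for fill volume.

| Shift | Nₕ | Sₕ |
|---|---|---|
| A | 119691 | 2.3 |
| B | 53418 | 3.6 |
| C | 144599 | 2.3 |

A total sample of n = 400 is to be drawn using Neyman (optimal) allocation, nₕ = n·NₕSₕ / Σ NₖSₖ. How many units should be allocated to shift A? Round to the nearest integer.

A: NₕSₕ = 119691·2.3 = 275289.3
B: NₕSₕ = 53418·3.6 = 192304.8
C: NₕSₕ = 144599·2.3 = 332577.7
Σ NₕSₕ = 800171.8.
n_A = 400·275289.3/800171.8 = 137.615... → 138.

138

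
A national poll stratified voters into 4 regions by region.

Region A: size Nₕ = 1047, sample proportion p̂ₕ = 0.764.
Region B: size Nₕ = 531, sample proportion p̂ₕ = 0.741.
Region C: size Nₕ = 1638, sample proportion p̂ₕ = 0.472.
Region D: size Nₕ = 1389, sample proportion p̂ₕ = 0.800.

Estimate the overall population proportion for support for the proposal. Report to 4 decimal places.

N = 1047 + 531 + 1638 + 1389 = 4605.
Overall proportion = Σ (Nₕ/N)·p̂ₕ.
Σ Nₕp̂ₕ = 799.908 + 393.471 + 773.136 + 1111.2 = 3077.715.
3077.715 / 4605 = 0.668342... → 0.6683.

0.6683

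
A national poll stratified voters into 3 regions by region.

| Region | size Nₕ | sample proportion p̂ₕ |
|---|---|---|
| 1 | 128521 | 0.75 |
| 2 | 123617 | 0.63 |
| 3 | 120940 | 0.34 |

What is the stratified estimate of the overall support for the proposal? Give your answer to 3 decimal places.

Wₕ = Nₕ/N with N = 373078: 0.3445, 0.3313, 0.3242.
p̂_st = 0.3445·0.75 + 0.3313·0.63 + 0.3242·0.34 ≈ 0.57733... → 0.577.

0.577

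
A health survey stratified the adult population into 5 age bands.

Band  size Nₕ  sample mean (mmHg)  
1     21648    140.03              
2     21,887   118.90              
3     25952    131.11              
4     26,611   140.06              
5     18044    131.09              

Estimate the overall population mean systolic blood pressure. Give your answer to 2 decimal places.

132.54

x̄_st = (Σ Nₕx̄ₕ) / (Σ Nₕ) = (21648·140.03 + 21887·118.90 + 25952·131.11 + 26611·140.06 + 18044·131.09) / 114142
= 15128825.08 / 114142 = 132.5439... → 132.54.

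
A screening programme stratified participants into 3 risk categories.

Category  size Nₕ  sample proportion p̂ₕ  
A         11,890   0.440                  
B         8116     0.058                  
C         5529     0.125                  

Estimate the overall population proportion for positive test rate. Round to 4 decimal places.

0.2504

Wₕ = Nₕ/N with N = 25535: 0.4656, 0.3178, 0.2165.
p̂_st = 0.4656·0.440 + 0.3178·0.058 + 0.2165·0.125 ≈ 0.250380... → 0.2504.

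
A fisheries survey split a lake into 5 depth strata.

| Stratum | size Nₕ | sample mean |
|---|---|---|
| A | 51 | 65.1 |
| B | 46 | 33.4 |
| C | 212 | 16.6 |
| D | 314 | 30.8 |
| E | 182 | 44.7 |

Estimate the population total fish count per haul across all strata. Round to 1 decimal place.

26182.3

A: 51·65.1 = 3320.1
B: 46·33.4 = 1536.4
C: 212·16.6 = 3519.2
D: 314·30.8 = 9671.2
E: 182·44.7 = 8135.4
τ̂ = Σ Nₕx̄ₕ = 26182.3.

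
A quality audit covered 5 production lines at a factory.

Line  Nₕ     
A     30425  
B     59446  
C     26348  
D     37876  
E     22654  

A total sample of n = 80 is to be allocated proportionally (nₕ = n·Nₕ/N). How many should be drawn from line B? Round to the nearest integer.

Share of line B = 59446/176749 = 0.33633.
Allocate 80 × 0.33633 = 26.906... → 27.

27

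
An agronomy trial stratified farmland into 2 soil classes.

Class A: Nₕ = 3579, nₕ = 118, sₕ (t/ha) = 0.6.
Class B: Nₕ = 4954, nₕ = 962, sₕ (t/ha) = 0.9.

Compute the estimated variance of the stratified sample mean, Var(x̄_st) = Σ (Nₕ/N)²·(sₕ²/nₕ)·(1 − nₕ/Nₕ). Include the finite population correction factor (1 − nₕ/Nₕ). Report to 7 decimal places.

N = 8533; Wₕ = Nₕ/N.
class A: (3579/8533)²·0.6²/118·(1 − 118/3579) = 0.0005190155
class B: (4954/8533)²·0.9²/962·(1 − 962/4954) = 0.0002286931
Sum = 0.0007477085 → 0.0007477.

0.0007477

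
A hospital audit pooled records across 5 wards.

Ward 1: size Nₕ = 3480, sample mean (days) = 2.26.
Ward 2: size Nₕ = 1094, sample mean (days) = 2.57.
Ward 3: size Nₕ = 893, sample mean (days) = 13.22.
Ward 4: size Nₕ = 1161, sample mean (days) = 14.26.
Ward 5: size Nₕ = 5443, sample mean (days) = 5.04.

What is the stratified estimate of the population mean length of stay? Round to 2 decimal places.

5.51

N = 12071; weights Wₕ = Nₕ/N = (0.2883, 0.0906, 0.0740, 0.0962, 0.4509).
x̄_st = Σ Wₕ·x̄ₕ = 0.2883·2.26 + 0.0906·2.57 + 0.0740·13.22 + 0.0962·14.26 + 0.4509·5.04 ≈ 5.5066...
→ 5.51.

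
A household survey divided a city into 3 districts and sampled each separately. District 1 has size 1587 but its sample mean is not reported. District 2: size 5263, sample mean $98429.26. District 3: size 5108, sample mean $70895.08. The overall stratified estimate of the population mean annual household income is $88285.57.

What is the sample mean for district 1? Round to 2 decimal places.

110619.77

Σ Nₕx̄ₕ = N·μ, so 1587·x̄_1 = 11958·88285.57 − (5263·98429.26 + 5108·70895.08).
= 1055718846.06 − 880165264.02 = 175553582.04.
x̄_1 = 175553582.04 / 1587 = 110619.7744... → 110619.77.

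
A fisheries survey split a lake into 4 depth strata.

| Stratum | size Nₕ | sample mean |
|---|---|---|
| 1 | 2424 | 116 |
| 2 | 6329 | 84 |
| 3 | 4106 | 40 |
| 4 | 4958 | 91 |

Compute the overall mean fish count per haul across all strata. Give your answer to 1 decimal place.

x̄_st = (Σ Nₕx̄ₕ) / (Σ Nₕ) = (2424·116 + 6329·84 + 4106·40 + 4958·91) / 17817
= 1428238 / 17817 = 80.162... → 80.2.

80.2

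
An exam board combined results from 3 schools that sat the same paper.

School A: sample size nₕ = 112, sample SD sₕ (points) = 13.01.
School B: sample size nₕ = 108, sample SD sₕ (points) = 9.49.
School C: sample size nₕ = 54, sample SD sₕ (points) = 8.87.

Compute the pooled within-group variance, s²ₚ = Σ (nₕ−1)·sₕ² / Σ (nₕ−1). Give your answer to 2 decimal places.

A: (112−1)·13.01² = 111·169.2601 = 18787.8711
B: (108−1)·9.49² = 107·90.0601 = 9636.4307
C: (54−1)·8.87² = 53·78.6769 = 4169.8757
Numerator = 32594.1775; denominator = Σ(nₕ−1) = 271.
s²ₚ = 32594.1775/271 = 120.2737... → 120.27.

120.27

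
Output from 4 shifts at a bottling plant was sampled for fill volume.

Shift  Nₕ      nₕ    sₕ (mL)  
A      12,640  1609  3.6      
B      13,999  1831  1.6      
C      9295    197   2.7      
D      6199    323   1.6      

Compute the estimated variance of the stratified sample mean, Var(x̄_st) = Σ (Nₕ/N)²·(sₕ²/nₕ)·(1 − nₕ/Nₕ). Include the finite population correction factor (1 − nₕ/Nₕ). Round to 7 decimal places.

N = 42133. Term for each stratum: Wₕ²sₕ²/nₕ·(1−nₕ/Nₕ).
Var(x̄_st) = 0.0006326538 + 0.0001341600 + 0.0017628358 + 0.0001626283 = 0.0026922779 → 0.0026923.

0.0026923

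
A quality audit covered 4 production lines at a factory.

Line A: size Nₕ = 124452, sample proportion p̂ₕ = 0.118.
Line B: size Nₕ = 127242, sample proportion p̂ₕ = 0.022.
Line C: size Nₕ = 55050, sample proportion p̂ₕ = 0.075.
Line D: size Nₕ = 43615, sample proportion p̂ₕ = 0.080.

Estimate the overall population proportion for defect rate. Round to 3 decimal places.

Wₕ = Nₕ/N with N = 350359: 0.3552, 0.3632, 0.1571, 0.1245.
p̂_st = 0.3552·0.118 + 0.3632·0.022 + 0.1571·0.075 + 0.1245·0.080 ≈ 0.07165... → 0.072.

0.072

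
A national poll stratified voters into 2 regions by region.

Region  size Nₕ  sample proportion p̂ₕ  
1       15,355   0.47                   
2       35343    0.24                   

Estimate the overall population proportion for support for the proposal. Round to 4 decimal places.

Wₕ = Nₕ/N with N = 50698: 0.3029, 0.6971.
p̂_st = 0.3029·0.47 + 0.6971·0.24 ≈ 0.309661... → 0.3097.

0.3097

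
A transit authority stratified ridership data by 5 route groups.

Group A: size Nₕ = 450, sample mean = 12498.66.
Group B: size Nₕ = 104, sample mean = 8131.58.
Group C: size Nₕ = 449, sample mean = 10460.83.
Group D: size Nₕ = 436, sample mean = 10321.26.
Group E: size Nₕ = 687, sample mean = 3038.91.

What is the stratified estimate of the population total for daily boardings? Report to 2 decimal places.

17754794.52

Estimate total by summing Nₕ·x̄ₕ over strata.
450·12498.66 + 104·8131.58 + 449·10460.83 + 436·10321.26 + 687·3038.91 = 5624397 + 845684.32 + 4696912.67 + 4500069.36 + 2087731.17 = 17754794.52.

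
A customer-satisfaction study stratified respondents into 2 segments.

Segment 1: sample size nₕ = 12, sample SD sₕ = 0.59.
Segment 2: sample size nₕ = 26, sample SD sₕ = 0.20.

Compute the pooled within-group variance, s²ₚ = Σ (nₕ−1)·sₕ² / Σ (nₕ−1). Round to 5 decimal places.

Degrees of freedom: 11 + 25 = 36.
Σ(nₕ−1)sₕ² = 11·0.3481 + 25·0.04 = 4.8291.
s²ₚ = 4.8291 / 36 = 0.1341417... → 0.13414.

0.13414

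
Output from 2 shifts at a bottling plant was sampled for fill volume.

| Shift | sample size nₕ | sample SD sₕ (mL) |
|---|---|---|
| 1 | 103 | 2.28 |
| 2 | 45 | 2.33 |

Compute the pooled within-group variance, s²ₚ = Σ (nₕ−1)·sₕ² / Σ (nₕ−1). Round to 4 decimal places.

5.2679

1: (103−1)·2.28² = 102·5.1984 = 530.2368
2: (45−1)·2.33² = 44·5.4289 = 238.8716
Numerator = 769.1084; denominator = Σ(nₕ−1) = 146.
s²ₚ = 769.1084/146 = 5.267866... → 5.2679.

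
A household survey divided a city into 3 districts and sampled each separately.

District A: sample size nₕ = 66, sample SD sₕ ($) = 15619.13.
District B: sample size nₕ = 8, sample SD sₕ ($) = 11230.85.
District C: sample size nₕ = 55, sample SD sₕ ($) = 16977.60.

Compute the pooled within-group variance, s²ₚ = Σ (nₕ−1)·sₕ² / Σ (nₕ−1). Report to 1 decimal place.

A: (66−1)·15619.13² = 65·243957221.9569 = 15857219427.1985
B: (8−1)·11230.85² = 7·126131991.7225 = 882923942.0575
C: (55−1)·16977.60² = 54·288238901.76 = 15564900695.04
Numerator = 32305044064.296; denominator = Σ(nₕ−1) = 126.
s²ₚ = 32305044064.296/126 = 256389238.606... → 256389238.6.

256389238.6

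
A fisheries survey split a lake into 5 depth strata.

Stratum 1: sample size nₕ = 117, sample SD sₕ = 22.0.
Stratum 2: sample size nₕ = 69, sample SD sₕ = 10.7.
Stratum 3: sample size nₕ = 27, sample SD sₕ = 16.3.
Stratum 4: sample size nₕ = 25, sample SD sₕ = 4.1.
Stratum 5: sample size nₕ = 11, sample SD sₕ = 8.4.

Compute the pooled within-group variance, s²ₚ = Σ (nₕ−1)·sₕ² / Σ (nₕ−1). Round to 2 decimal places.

1: (117−1)·22.0² = 116·484 = 56144
2: (69−1)·10.7² = 68·114.49 = 7785.32
3: (27−1)·16.3² = 26·265.69 = 6907.94
4: (25−1)·4.1² = 24·16.81 = 403.44
5: (11−1)·8.4² = 10·70.56 = 705.6
Numerator = 71946.3; denominator = Σ(nₕ−1) = 244.
s²ₚ = 71946.3/244 = 294.8619... → 294.86.

294.86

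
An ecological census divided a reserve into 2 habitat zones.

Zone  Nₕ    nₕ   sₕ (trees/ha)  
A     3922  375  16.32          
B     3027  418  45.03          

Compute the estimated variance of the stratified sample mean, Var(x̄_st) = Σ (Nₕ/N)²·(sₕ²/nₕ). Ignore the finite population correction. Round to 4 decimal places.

1.1467

N = 6949. Term for each stratum: Wₕ²sₕ²/nₕ.
Var(x̄_st) = 0.2262453 + 0.9204662 = 1.1467115 → 1.1467.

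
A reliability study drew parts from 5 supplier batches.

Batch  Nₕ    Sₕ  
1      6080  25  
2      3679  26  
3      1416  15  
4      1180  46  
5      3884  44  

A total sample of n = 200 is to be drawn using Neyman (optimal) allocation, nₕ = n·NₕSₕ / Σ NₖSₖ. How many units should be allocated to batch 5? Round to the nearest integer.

69

1: NₕSₕ = 6080·25 = 152000
2: NₕSₕ = 3679·26 = 95654
3: NₕSₕ = 1416·15 = 21240
4: NₕSₕ = 1180·46 = 54280
5: NₕSₕ = 3884·44 = 170896
Σ NₕSₕ = 494070.
n_5 = 200·170896/494070 = 69.179... → 69.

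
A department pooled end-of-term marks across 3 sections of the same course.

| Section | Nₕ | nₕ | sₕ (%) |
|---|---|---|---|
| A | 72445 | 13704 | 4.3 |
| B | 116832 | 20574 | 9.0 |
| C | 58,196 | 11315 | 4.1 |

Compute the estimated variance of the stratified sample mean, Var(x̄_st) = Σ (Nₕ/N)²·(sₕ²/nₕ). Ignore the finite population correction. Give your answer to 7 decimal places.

N = 247473. Term for each stratum: Wₕ²sₕ²/nₕ.
Var(x̄_st) = 0.0001156247 + 0.0008774740 + 0.0000821568 = 0.0010752556 → 0.0010753.

0.0010753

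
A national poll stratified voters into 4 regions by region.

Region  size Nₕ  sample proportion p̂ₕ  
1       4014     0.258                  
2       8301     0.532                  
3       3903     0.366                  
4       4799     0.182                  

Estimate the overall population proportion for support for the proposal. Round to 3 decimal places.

0.369

N = 4014 + 8301 + 3903 + 4799 = 21017.
Overall proportion = Σ (Nₕ/N)·p̂ₕ.
Σ Nₕp̂ₕ = 1035.612 + 4416.132 + 1428.498 + 873.418 = 7753.66.
7753.66 / 21017 = 0.36892... → 0.369.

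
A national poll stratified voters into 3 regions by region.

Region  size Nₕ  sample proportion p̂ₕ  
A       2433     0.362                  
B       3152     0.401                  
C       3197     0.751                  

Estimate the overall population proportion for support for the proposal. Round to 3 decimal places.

0.518

N = 2433 + 3152 + 3197 = 8782.
Overall proportion = Σ (Nₕ/N)·p̂ₕ.
Σ Nₕp̂ₕ = 880.746 + 1263.952 + 2400.947 = 4545.645.
4545.645 / 8782 = 0.51761... → 0.518.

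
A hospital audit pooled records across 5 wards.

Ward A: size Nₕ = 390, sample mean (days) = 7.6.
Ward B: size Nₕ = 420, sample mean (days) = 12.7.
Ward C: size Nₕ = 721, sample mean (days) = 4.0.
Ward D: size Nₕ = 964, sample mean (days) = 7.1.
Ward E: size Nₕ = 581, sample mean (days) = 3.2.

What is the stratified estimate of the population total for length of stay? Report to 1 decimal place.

A: 390·7.6 = 2964
B: 420·12.7 = 5334
C: 721·4.0 = 2884
D: 964·7.1 = 6844.4
E: 581·3.2 = 1859.2
τ̂ = Σ Nₕx̄ₕ = 19885.6.

19885.6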